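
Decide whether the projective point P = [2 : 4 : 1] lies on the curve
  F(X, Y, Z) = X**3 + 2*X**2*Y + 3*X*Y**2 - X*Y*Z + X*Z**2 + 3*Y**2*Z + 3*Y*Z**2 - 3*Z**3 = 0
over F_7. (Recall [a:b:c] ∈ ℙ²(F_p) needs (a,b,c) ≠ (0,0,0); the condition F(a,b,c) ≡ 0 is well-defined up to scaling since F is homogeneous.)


F(2,4,1) ≡ 5 (mod 7); P is NOT on the curve.

Evaluate F(2, 4, 1) term-by-term (mod 7).
  X**3 ↦ 1·8·1·1 = 8
  2*X**2*Y ↦ 2·4·4·1 = 32
  3*X*Y**2 ↦ 3·2·16·1 = 96
  -X*Y*Z ↦ -1·2·4·1 = -8
  X*Z**2 ↦ 1·2·1·1 = 2
  3*Y**2*Z ↦ 3·1·16·1 = 48
  3*Y*Z**2 ↦ 3·1·4·1 = 12
  -3*Z**3 ↦ -3·1·1·1 = -3
Sum: F(2, 4, 1) = (8) + (32) + (96) + (-8) + (2) + (48) + (12) + (-3) = 187.
Reducing mod 7: 187 ≡ 5 (mod 7).
Since F(a, b, c) ≡ 5 ≠ 0 (mod 7), P does NOT lie on the curve.


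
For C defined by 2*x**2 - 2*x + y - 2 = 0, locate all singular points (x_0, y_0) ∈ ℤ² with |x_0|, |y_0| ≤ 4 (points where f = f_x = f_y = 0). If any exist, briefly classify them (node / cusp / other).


No singular points in the scanned grid; C is smooth there.

Compute partial derivatives:
  f_x = 4*x - 2.
  f_y = 1.
f_y = 1 is a nonzero constant, so f_y never vanishes: no point (x, y) can satisfy f = f_x = f_y = 0. In particular no (x, y) ∈ {−4, ..., 4}² is singular; the curve is smooth.


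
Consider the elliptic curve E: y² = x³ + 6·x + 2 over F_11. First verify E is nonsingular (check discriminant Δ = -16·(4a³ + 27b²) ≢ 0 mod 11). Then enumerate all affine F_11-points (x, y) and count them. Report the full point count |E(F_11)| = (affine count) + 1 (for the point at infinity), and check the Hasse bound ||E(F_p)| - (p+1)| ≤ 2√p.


Affine points = {(1, 3), (1, 8), (2, 0), (3, 5), (3, 6), (5, 5), (5, 6), (6, 1), (6, 10), (8, 1), (8, 10), (9, 2), (9, 9)}; affine count = 13; |E(F_11)| = 14.

Discriminant check: Δ ∝ 4a³ + 27b² = 4·6³ + 27·2² = 4·216 + 27·4 ≡ 4 (mod 11). Nonzero ⇒ E is nonsingular.
For each x ∈ F_11, compute rhs = x³ + 6·x + 2 mod 11, then count y ∈ F_11 with y² ≡ rhs.
  x = 0: rhs = 2, matching y values: none (0 points).
  x = 1: rhs = 9, matching y values: 3, 8 (2 points).
  x = 2: rhs = 0, matching y values: 0 (1 points).
  x = 3: rhs = 3, matching y values: 5, 6 (2 points).
  x = 4: rhs = 2, matching y values: none (0 points).
  x = 5: rhs = 3, matching y values: 5, 6 (2 points).
  x = 6: rhs = 1, matching y values: 1, 10 (2 points).
  x = 7: rhs = 2, matching y values: none (0 points).
  x = 8: rhs = 1, matching y values: 1, 10 (2 points).
  x = 9: rhs = 4, matching y values: 2, 9 (2 points).
  x = 10: rhs = 6, matching y values: none (0 points).
Total affine count: 13.
Full point count |E(F_11)| = 13 + 1 = 14.
Hasse bound: |14 − (11+1)| = |2| = 2 ≤ 2√11 ≈ 6.6332 ✓.


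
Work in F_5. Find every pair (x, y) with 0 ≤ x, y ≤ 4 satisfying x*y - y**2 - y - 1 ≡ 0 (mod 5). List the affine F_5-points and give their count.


Affine F_5-points: {(1, 2), (1, 3), (3, 1), (4, 4)}; count = 4.

For each of the 25 pairs (x, y) ∈ F_5², evaluate f(x, y) mod 5. Record the zeros.
  x = 0: [0↦4, 1↦2, 2↦3, 3↦2, 4↦4]  zeros at y ∈ ∅
  x = 1: [0↦4, 1↦3, 2↦0, 3↦0, 4↦3]  zeros at y ∈ {2, 3}
  x = 2: [0↦4, 1↦4, 2↦2, 3↦3, 4↦2]  zeros at y ∈ ∅
  x = 3: [0↦4, 1↦0, 2↦4, 3↦1, 4↦1]  zeros at y ∈ {1}
  x = 4: [0↦4, 1↦1, 2↦1, 3↦4, 4↦0]  zeros at y ∈ {4}
Collecting zeros: affine points = {(1, 2), (1, 3), (3, 1), (4, 4)}.
Total count |C(F_5)_aff| = 4.


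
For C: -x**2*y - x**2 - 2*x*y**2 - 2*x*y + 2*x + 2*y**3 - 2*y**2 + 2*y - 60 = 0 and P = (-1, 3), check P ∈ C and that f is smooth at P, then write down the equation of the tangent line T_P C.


Tangent line at P: -14*x + 57*y - 185 = 0.

Step 1: f(-1, 3) = 0, so P lies on C.
Step 2: partial derivatives
  f_x(x, y) = -2*x*y - 2*x - 2*y**2 - 2*y + 2, f_y(x, y) = -x**2 - 4*x*y - 2*x + 6*y**2 - 4*y + 2.
  f_x(P) = -14, f_y(P) = 57 (gradient nonzero, so P is smooth).
Step 3: tangent line at P: -14·(x − -1) + 57·(y − 3) = 0.
Expanding: -14*x + 57*y - 185 = 0.


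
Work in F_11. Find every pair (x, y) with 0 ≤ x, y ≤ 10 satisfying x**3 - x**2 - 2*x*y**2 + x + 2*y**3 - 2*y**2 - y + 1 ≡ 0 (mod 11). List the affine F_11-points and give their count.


Affine F_11-points: {(0, 1), (1, 2), (2, 10), (3, 0), (4, 1), (4, 7), (4, 8), (5, 9), (6, 0), (7, 3), (8, 1), (9, 4)}; count = 12.

For each of the 121 pairs (x, y) ∈ F_11², evaluate f(x, y) mod 11. Record the zeros.
  x = 0: [0↦1, 1↦0, 2↦7, 3↦1, 4↦5, 5↦9, 6↦3, 7↦10, 8↦9, 9↦1, 10↦9]  zeros at y ∈ {1}
  x = 1: [0↦2, 1↦10, 2↦0, 3↦6, 4↦7, 5↦4, 6↦9, 7↦1, 8↦3, 9↦5, 10↦8]  zeros at y ∈ {2}
  x = 2: [0↦7, 1↦2, 2↦8, 3↦4, 4↦2, 5↦3, 6↦8, 7↦7, 8↦1, 9↦2, 10↦0]  zeros at y ∈ {10}
  x = 3: [0↦0, 1↦4, 2↦4, 3↦1, 4↦7, 5↦1, 6↦6, 7↦1, 8↦9, 9↦9, 10↦2]  zeros at y ∈ {0}
  x = 4: [0↦9, 1↦0, 2↦5, 3↦3, 4↦6, 5↦4, 6↦9, 7↦0, 8↦0, 9↦10, 10↦9]  zeros at y ∈ {1, 7, 8}
  x = 5: [0↦7, 1↦7, 2↦6, 3↦5, 4↦5, 5↦7, 6↦1, 7↦10, 8↦2, 9↦0, 10↦5]  zeros at y ∈ {9}
  x = 6: [0↦0, 1↦9, 2↦2, 3↦2, 4↦10, 5↦5, 6↦10, 7↦4, 8↦10, 9↦7, 10↦7]  zeros at y ∈ {0}
  x = 7: [0↦5, 1↦1, 2↦10, 3↦0, 4↦5, 5↦4, 6↦9, 7↦10, 8↦8, 9↦4, 10↦10]  zeros at y ∈ {3}
  x = 8: [0↦6, 1↦0, 2↦3, 3↦5, 4↦7, 5↦10, 6↦4, 7↦1, 8↦2, 9↦8, 10↦9]  zeros at y ∈ {1}
  x = 9: [0↦9, 1↦1, 2↦9, 3↦1, 4↦0, 5↦7, 6↦1, 7↦5, 8↦9, 9↦3, 10↦10]  zeros at y ∈ {4}
  x = 10: [0↦9, 1↦10, 2↦1, 3↦5, 4↦1, 5↦1, 6↦6, 7↦6, 8↦2, 9↦6, 10↦8]  zeros at y ∈ ∅
Collecting zeros: affine points = {(0, 1), (1, 2), (2, 10), (3, 0), (4, 1), (4, 7), (4, 8), (5, 9), (6, 0), (7, 3), (8, 1), (9, 4)}.
Total count |C(F_11)_aff| = 12.


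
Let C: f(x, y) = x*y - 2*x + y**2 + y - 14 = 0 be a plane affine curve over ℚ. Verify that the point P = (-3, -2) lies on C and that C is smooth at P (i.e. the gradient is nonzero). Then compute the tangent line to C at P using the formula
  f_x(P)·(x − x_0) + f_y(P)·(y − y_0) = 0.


Tangent line at P: -4*x - 6*y - 24 = 0.

Step 1: f(-3, -2) = 0, so P lies on C.
Step 2: partial derivatives
  f_x(x, y) = y - 2, f_y(x, y) = x + 2*y + 1.
  f_x(P) = -4, f_y(P) = -6 (gradient nonzero, so P is smooth).
Step 3: tangent line at P: -4·(x − -3) + -6·(y − -2) = 0.
Expanding: -4*x - 6*y - 24 = 0.


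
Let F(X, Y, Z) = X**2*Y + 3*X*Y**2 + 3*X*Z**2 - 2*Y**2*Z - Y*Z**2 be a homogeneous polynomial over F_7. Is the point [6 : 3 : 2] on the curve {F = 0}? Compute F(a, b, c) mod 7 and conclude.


F(6,3,2) ≡ 0 (mod 7); P is on the curve.

Evaluate F(6, 3, 2) term-by-term (mod 7).
  X**2*Y ↦ 1·36·3·1 = 108
  3*X*Y**2 ↦ 3·6·9·1 = 162
  3*X*Z**2 ↦ 3·6·1·4 = 72
  -2*Y**2*Z ↦ -2·1·9·2 = -36
  -Y*Z**2 ↦ -1·1·3·4 = -12
Sum: F(6, 3, 2) = (108) + (162) + (72) + (-36) + (-12) = 294.
Reducing mod 7: 294 ≡ 0 (mod 7).
Since F(a, b, c) ≡ 0 (mod 7), P lies on the curve.


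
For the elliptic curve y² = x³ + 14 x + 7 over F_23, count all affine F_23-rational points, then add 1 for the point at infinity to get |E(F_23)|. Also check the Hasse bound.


Affine points = {(4, 9), (4, 14), (5, 8), (5, 15), (6, 10), (6, 13), (14, 7), (14, 16), (15, 2), (15, 21), (16, 7), (16, 16), (17, 11), (17, 12), (19, 5), (19, 18)}; affine count = 16; |E(F_23)| = 17.

Discriminant check: Δ ∝ 4a³ + 27b² = 4·14³ + 27·7² = 4·2744 + 27·49 ≡ 17 (mod 23). Nonzero ⇒ E is nonsingular.
For each x ∈ F_23, compute rhs = x³ + 14·x + 7 mod 23, then count y ∈ F_23 with y² ≡ rhs.
  x = 0: rhs = 7, matching y values: none (0 points).
  x = 1: rhs = 22, matching y values: none (0 points).
  x = 2: rhs = 20, matching y values: none (0 points).
  x = 3: rhs = 7, matching y values: none (0 points).
  x = 4: rhs = 12, matching y values: 9, 14 (2 points).
  x = 5: rhs = 18, matching y values: 8, 15 (2 points).
  x = 6: rhs = 8, matching y values: 10, 13 (2 points).
  x = 7: rhs = 11, matching y values: none (0 points).
  x = 8: rhs = 10, matching y values: none (0 points).
  x = 9: rhs = 11, matching y values: none (0 points).
  x = 10: rhs = 20, matching y values: none (0 points).
  x = 11: rhs = 20, matching y values: none (0 points).
  x = 12: rhs = 17, matching y values: none (0 points).
  x = 13: rhs = 17, matching y values: none (0 points).
  x = 14: rhs = 3, matching y values: 7, 16 (2 points).
  x = 15: rhs = 4, matching y values: 2, 21 (2 points).
  x = 16: rhs = 3, matching y values: 7, 16 (2 points).
  x = 17: rhs = 6, matching y values: 11, 12 (2 points).
  x = 18: rhs = 19, matching y values: none (0 points).
  x = 19: rhs = 2, matching y values: 5, 18 (2 points).
  x = 20: rhs = 7, matching y values: none (0 points).
  x = 21: rhs = 17, matching y values: none (0 points).
  x = 22: rhs = 15, matching y values: none (0 points).
Total affine count: 16.
Full point count |E(F_23)| = 16 + 1 = 17.
Hasse bound: |17 − (23+1)| = |-7| = 7 ≤ 2√23 ≈ 9.5917 ✓.


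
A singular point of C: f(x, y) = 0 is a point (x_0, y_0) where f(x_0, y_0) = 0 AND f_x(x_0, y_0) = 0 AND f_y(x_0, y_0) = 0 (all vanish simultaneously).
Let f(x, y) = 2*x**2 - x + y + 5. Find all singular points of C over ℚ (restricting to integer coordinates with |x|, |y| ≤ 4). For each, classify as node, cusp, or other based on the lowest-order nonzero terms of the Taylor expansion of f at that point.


No singular points in the scanned grid; C is smooth there.

Compute partial derivatives:
  f_x = 4*x - 1.
  f_y = 1.
f_y = 1 is a nonzero constant, so f_y never vanishes: no point (x, y) can satisfy f = f_x = f_y = 0. In particular no (x, y) ∈ {−4, ..., 4}² is singular; the curve is smooth.


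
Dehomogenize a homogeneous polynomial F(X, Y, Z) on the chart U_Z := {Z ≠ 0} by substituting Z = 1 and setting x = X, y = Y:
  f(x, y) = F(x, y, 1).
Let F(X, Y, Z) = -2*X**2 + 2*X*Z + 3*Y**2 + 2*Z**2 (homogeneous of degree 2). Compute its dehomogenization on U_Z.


f(x, y) = -2*x**2 + 2*x + 3*y**2 + 2

On U_Z we set Z = 1. Each monomial c·X^i·Y^j·Z^k in F becomes c·x^i·y^j·1^k = c·x^i·y^j.
Substituting Z = 1: F(X, Y, 1) = -2*x**2 + 2*x + 3*y**2 + 2.
Note: deg(f) ≤ deg(F) = 2; strict inequality happens when F is divisible by Z (lost terms).


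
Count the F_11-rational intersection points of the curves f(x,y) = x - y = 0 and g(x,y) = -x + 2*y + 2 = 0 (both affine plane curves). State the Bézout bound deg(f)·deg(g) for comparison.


Common zeros: {(9, 9)}; count = 1; Bézout bound = 1.

deg(f) = 1, deg(g) = 1, so Bézout bound = 1.
Scan x ∈ F_11. For each x, list the y ∈ F_11 with f(x, y) ≡ 0 and those with g(x, y) ≡ 0 (mod 11); the common zeros in that column are the intersection.
  x = 0: f ≡ 0 at y ∈ {0}; g ≡ 0 at y ∈ {10}; common: ∅.
  x = 1: f ≡ 0 at y ∈ {1}; g ≡ 0 at y ∈ {5}; common: ∅.
  x = 2: f ≡ 0 at y ∈ {2}; g ≡ 0 at y ∈ {0}; common: ∅.
  x = 3: f ≡ 0 at y ∈ {3}; g ≡ 0 at y ∈ {6}; common: ∅.
  x = 4: f ≡ 0 at y ∈ {4}; g ≡ 0 at y ∈ {1}; common: ∅.
  x = 5: f ≡ 0 at y ∈ {5}; g ≡ 0 at y ∈ {7}; common: ∅.
  x = 6: f ≡ 0 at y ∈ {6}; g ≡ 0 at y ∈ {2}; common: ∅.
  x = 7: f ≡ 0 at y ∈ {7}; g ≡ 0 at y ∈ {8}; common: ∅.
  x = 8: f ≡ 0 at y ∈ {8}; g ≡ 0 at y ∈ {3}; common: ∅.
  x = 9: f ≡ 0 at y ∈ {9}; g ≡ 0 at y ∈ {9}; common: {9}.
  x = 10: f ≡ 0 at y ∈ {10}; g ≡ 0 at y ∈ {4}; common: ∅.
Collecting: common zeros = {(9, 9)}, so the count is 1.
Comparison with the Bézout bound: 1 ≤ 1 = deg(f)·deg(g), as expected for curves with no common component (the bound is attained).


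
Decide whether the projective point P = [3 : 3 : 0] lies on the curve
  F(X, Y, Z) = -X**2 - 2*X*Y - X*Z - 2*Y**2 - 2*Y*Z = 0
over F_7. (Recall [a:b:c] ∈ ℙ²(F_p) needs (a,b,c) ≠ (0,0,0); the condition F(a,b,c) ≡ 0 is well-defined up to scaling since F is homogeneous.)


F(3,3,0) ≡ 4 (mod 7); P is NOT on the curve.

Evaluate F(3, 3, 0) term-by-term (mod 7).
  -X**2 ↦ -1·9·1·1 = -9
  -2*X*Y ↦ -2·3·3·1 = -18
  -X*Z ↦ -1·3·1·0 = 0
  -2*Y**2 ↦ -2·1·9·1 = -18
  -2*Y*Z ↦ -2·1·3·0 = 0
Sum: F(3, 3, 0) = (-9) + (-18) + (0) + (-18) + (0) = -45.
Reducing mod 7: -45 ≡ 4 (mod 7).
Since F(a, b, c) ≡ 4 ≠ 0 (mod 7), P does NOT lie on the curve.


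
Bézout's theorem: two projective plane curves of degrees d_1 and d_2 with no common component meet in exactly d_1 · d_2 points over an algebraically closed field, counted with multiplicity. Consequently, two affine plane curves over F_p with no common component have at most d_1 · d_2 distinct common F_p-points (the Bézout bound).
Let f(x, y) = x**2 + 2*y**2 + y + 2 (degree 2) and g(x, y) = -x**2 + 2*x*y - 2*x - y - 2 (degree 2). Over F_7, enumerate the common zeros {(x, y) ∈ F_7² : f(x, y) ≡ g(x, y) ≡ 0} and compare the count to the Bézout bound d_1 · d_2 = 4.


Common zeros: {(3, 2)}; count = 1; Bézout bound = 4.

deg(f) = 2, deg(g) = 2, so Bézout bound = 4.
Scan x ∈ F_7. For each x, list the y ∈ F_7 with f(x, y) ≡ 0 and those with g(x, y) ≡ 0 (mod 7); the common zeros in that column are the intersection.
  x = 0: f ≡ 0 at y ∈ ∅; g ≡ 0 at y ∈ {5}; common: ∅.
  x = 1: f ≡ 0 at y ∈ ∅; g ≡ 0 at y ∈ {5}; common: ∅.
  x = 2: f ≡ 0 at y ∈ {4, 6}; g ≡ 0 at y ∈ {1}; common: ∅.
  x = 3: f ≡ 0 at y ∈ {1, 2}; g ≡ 0 at y ∈ {2}; common: {2}.
  x = 4: f ≡ 0 at y ∈ {1, 2}; g ≡ 0 at y ∈ ∅; common: ∅.
  x = 5: f ≡ 0 at y ∈ {4, 6}; g ≡ 0 at y ∈ {1}; common: ∅.
  x = 6: f ≡ 0 at y ∈ ∅; g ≡ 0 at y ∈ {2}; common: ∅.
Collecting: common zeros = {(3, 2)}, so the count is 1.
Comparison with the Bézout bound: 1 ≤ 4 = deg(f)·deg(g), as expected for curves with no common component (the affine F_7-count falls short of the bound because intersections may lie at infinity, over extension fields, or carry multiplicity).


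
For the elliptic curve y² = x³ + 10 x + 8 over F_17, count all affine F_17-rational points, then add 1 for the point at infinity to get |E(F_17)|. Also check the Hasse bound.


Affine points = {(0, 5), (0, 12), (1, 6), (1, 11), (2, 6), (2, 11), (5, 8), (5, 9), (7, 8), (7, 9), (11, 2), (11, 15), (14, 6), (14, 11)}; affine count = 14; |E(F_17)| = 15.

Discriminant check: Δ ∝ 4a³ + 27b² = 4·10³ + 27·8² = 4·1000 + 27·64 ≡ 16 (mod 17). Nonzero ⇒ E is nonsingular.
For each x ∈ F_17, compute rhs = x³ + 10·x + 8 mod 17, then count y ∈ F_17 with y² ≡ rhs.
  x = 0: rhs = 8, matching y values: 5, 12 (2 points).
  x = 1: rhs = 2, matching y values: 6, 11 (2 points).
  x = 2: rhs = 2, matching y values: 6, 11 (2 points).
  x = 3: rhs = 14, matching y values: none (0 points).
  x = 4: rhs = 10, matching y values: none (0 points).
  x = 5: rhs = 13, matching y values: 8, 9 (2 points).
  x = 6: rhs = 12, matching y values: none (0 points).
  x = 7: rhs = 13, matching y values: 8, 9 (2 points).
  x = 8: rhs = 5, matching y values: none (0 points).
  x = 9: rhs = 11, matching y values: none (0 points).
  x = 10: rhs = 3, matching y values: none (0 points).
  x = 11: rhs = 4, matching y values: 2, 15 (2 points).
  x = 12: rhs = 3, matching y values: none (0 points).
  x = 13: rhs = 6, matching y values: none (0 points).
  x = 14: rhs = 2, matching y values: 6, 11 (2 points).
  x = 15: rhs = 14, matching y values: none (0 points).
  x = 16: rhs = 14, matching y values: none (0 points).
Total affine count: 14.
Full point count |E(F_17)| = 14 + 1 = 15.
Hasse bound: |15 − (17+1)| = |-3| = 3 ≤ 2√17 ≈ 8.2462 ✓.


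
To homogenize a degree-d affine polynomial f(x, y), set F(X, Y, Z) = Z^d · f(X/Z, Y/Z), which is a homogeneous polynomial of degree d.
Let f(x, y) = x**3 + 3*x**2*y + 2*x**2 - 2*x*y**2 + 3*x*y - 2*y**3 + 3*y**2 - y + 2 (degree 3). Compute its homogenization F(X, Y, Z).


F(X, Y, Z) = X**3 + 3*X**2*Y + 2*X**2*Z - 2*X*Y**2 + 3*X*Y*Z - 2*Y**3 + 3*Y**2*Z - Y*Z**2 + 2*Z**3

deg(f) = 3.
Substitute x = X/Z, y = Y/Z into f, then multiply by Z^3.
  monomial 1·x^3·y^0 ↦ 1·X^3·Y^0·Z^0.
  monomial 3·x^2·y^1 ↦ 3·X^2·Y^1·Z^0.
  monomial 2·x^2·y^0 ↦ 2·X^2·Y^0·Z^1.
  monomial -2·x^1·y^2 ↦ -2·X^1·Y^2·Z^0.
  monomial 3·x^1·y^1 ↦ 3·X^1·Y^1·Z^1.
  monomial -2·x^0·y^3 ↦ -2·X^0·Y^3·Z^0.
  monomial 3·x^0·y^2 ↦ 3·X^0·Y^2·Z^1.
  monomial -1·x^0·y^1 ↦ -1·X^0·Y^1·Z^2.
  monomial 2·x^0·y^0 ↦ 2·X^0·Y^0·Z^3.
Collecting: F(X, Y, Z) = X**3 + 3*X**2*Y + 2*X**2*Z - 2*X*Y**2 + 3*X*Y*Z - 2*Y**3 + 3*Y**2*Z - Y*Z**2 + 2*Z**3.


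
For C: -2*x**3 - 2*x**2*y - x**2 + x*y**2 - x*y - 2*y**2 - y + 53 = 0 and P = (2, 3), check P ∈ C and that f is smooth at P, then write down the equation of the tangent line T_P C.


Tangent line at P: -46*x - 11*y + 125 = 0.

Step 1: f(2, 3) = 0, so P lies on C.
Step 2: partial derivatives
  f_x(x, y) = -6*x**2 - 4*x*y - 2*x + y**2 - y, f_y(x, y) = -2*x**2 + 2*x*y - x - 4*y - 1.
  f_x(P) = -46, f_y(P) = -11 (gradient nonzero, so P is smooth).
Step 3: tangent line at P: -46·(x − 2) + -11·(y − 3) = 0.
Expanding: -46*x - 11*y + 125 = 0.


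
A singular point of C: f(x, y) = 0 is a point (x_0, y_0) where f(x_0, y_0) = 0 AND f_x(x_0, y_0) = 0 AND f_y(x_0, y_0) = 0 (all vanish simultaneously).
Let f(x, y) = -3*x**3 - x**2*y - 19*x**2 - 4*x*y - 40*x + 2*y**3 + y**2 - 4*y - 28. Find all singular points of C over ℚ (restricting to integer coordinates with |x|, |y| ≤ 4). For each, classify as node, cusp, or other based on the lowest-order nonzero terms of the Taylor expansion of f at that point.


Singular points: {(-2, 0)}; classification: node.

Compute partial derivatives:
  f_x = -9*x**2 - 2*x*y - 38*x - 4*y - 40.
  f_y = -x**2 - 4*x + 6*y**2 + 2*y - 4.
Scan x_0 ∈ {−4, ..., 4}. For each x_0, f_y(x_0, y) is a polynomial in y; find its integer roots y ∈ {−4, ..., 4}, then test f_x and f at those candidates.
  x = -4: f_y(-4, y) = 6*y**2 + 2*y - 4; vanishes at y ∈ {-1}. (-4, -1): f_x = -36 ≠ 0.
  x = -3: f_y(-3, y) = 6*y**2 + 2*y - 1; no integer root y with |y| ≤ 4.
  x = -2: f_y(-2, y) = 6*y**2 + 2*y; vanishes at y ∈ {0}. (-2, 0): f_x = 0, f = 0 — SINGULAR.
  x = -1: f_y(-1, y) = 6*y**2 + 2*y - 1; no integer root y with |y| ≤ 4.
  x = 0: f_y(0, y) = 6*y**2 + 2*y - 4; vanishes at y ∈ {-1}. (0, -1): f_x = -36 ≠ 0.
  x = 1: f_y(1, y) = 6*y**2 + 2*y - 9; no integer root y with |y| ≤ 4.
  x = 2: f_y(2, y) = 6*y**2 + 2*y - 16; no integer root y with |y| ≤ 4.
  x = 3: f_y(3, y) = 6*y**2 + 2*y - 25; no integer root y with |y| ≤ 4.
  x = 4: f_y(4, y) = 6*y**2 + 2*y - 36; no integer root y with |y| ≤ 4.
Only singular point on the grid: (-2, 0).
Classify: substitute x = -2 + u, y = 0 + v and expand: f = -3*u**3 - u**2*v - u**2 + 2*v**3 + v**2.
No constant or linear terms (consistent with a singular point). Quadratic part: -u**2 + v**2. Cubic part: -3*u**3 - u**2*v + 2*v**3.
The quadratic part v**2 - u**2 = (v − u)(v + u) splits into two distinct linear factors, so there are two distinct tangent lines y − 0 = ±(x − -2) — this is a node (ordinary double point).
Classification: node.


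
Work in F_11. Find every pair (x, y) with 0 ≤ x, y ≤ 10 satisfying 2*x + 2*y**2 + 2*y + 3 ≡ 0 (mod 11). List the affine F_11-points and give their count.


Affine F_11-points: {(2, 1), (2, 9), (3, 3), (3, 7), (4, 0), (4, 10), (6, 4), (6, 6), (7, 5), (9, 2), (9, 8)}; count = 11.

For each of the 121 pairs (x, y) ∈ F_11², evaluate f(x, y) mod 11. Record the zeros.
  x = 0: [0↦3, 1↦7, 2↦4, 3↦5, 4↦10, 5↦8, 6↦10, 7↦5, 8↦4, 9↦7, 10↦3]  zeros at y ∈ ∅
  x = 1: [0↦5, 1↦9, 2↦6, 3↦7, 4↦1, 5↦10, 6↦1, 7↦7, 8↦6, 9↦9, 10↦5]  zeros at y ∈ ∅
  x = 2: [0↦7, 1↦0, 2↦8, 3↦9, 4↦3, 5↦1, 6↦3, 7↦9, 8↦8, 9↦0, 10↦7]  zeros at y ∈ {1, 9}
  x = 3: [0↦9, 1↦2, 2↦10, 3↦0, 4↦5, 5↦3, 6↦5, 7↦0, 8↦10, 9↦2, 10↦9]  zeros at y ∈ {3, 7}
  x = 4: [0↦0, 1↦4, 2↦1, 3↦2, 4↦7, 5↦5, 6↦7, 7↦2, 8↦1, 9↦4, 10↦0]  zeros at y ∈ {0, 10}
  x = 5: [0↦2, 1↦6, 2↦3, 3↦4, 4↦9, 5↦7, 6↦9, 7↦4, 8↦3, 9↦6, 10↦2]  zeros at y ∈ ∅
  x = 6: [0↦4, 1↦8, 2↦5, 3↦6, 4↦0, 5↦9, 6↦0, 7↦6, 8↦5, 9↦8, 10↦4]  zeros at y ∈ {4, 6}
  x = 7: [0↦6, 1↦10, 2↦7, 3↦8, 4↦2, 5↦0, 6↦2, 7↦8, 8↦7, 9↦10, 10↦6]  zeros at y ∈ {5}
  x = 8: [0↦8, 1↦1, 2↦9, 3↦10, 4↦4, 5↦2, 6↦4, 7↦10, 8↦9, 9↦1, 10↦8]  zeros at y ∈ ∅
  x = 9: [0↦10, 1↦3, 2↦0, 3↦1, 4↦6, 5↦4, 6↦6, 7↦1, 8↦0, 9↦3, 10↦10]  zeros at y ∈ {2, 8}
  x = 10: [0↦1, 1↦5, 2↦2, 3↦3, 4↦8, 5↦6, 6↦8, 7↦3, 8↦2, 9↦5, 10↦1]  zeros at y ∈ ∅
Collecting zeros: affine points = {(2, 1), (2, 9), (3, 3), (3, 7), (4, 0), (4, 10), (6, 4), (6, 6), (7, 5), (9, 2), (9, 8)}.
Total count |C(F_11)_aff| = 11.


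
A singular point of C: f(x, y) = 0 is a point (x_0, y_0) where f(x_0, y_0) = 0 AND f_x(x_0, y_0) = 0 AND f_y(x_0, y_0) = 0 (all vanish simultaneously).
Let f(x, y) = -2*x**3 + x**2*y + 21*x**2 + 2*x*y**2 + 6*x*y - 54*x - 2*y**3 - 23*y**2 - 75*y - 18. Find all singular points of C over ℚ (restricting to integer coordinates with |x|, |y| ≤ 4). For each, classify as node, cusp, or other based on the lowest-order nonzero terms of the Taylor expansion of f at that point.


Singular points: {(3, -3)}; classification: cusp.

Compute partial derivatives:
  f_x = -6*x**2 + 2*x*y + 42*x + 2*y**2 + 6*y - 54.
  f_y = x**2 + 4*x*y + 6*x - 6*y**2 - 46*y - 75.
Scan x_0 ∈ {−4, ..., 4}. For each x_0, f_y(x_0, y) is a polynomial in y; find its integer roots y ∈ {−4, ..., 4}, then test f_x and f at those candidates.
  x = -4: f_y(-4, y) = -6*y**2 - 62*y - 83; no integer root y with |y| ≤ 4.
  x = -3: f_y(-3, y) = -6*y**2 - 58*y - 84; no integer root y with |y| ≤ 4.
  x = -2: f_y(-2, y) = -6*y**2 - 54*y - 83; no integer root y with |y| ≤ 4.
  x = -1: f_y(-1, y) = -6*y**2 - 50*y - 80; no integer root y with |y| ≤ 4.
  x = 0: f_y(0, y) = -6*y**2 - 46*y - 75; no integer root y with |y| ≤ 4.
  x = 1: f_y(1, y) = -6*y**2 - 42*y - 68; no integer root y with |y| ≤ 4.
  x = 2: f_y(2, y) = -6*y**2 - 38*y - 59; no integer root y with |y| ≤ 4.
  x = 3: f_y(3, y) = -6*y**2 - 34*y - 48; vanishes at y ∈ {-3}. (3, -3): f_x = 0, f = 0 — SINGULAR.
  x = 4: f_y(4, y) = -6*y**2 - 30*y - 35; no integer root y with |y| ≤ 4.
Only singular point on the grid: (3, -3).
Classify: substitute x = 3 + u, y = -3 + v and expand: f = -2*u**3 + u**2*v + 2*u*v**2 - 2*v**3 + v**2.
No constant or linear terms (consistent with a singular point). Quadratic part: v**2. Cubic part: -2*u**3 + u**2*v + 2*u*v**2 - 2*v**3.
The quadratic part v**2 is a perfect square, so there is a single (double) tangent line v = 0, i.e. y = -3. Restricting the cubic part to that line (v = 0) leaves -2*u**3 ≠ 0, so f is not divisible by v and the branch is v² ≈ 2*u**3 to lowest order — this is a cusp.
Classification: cusp.


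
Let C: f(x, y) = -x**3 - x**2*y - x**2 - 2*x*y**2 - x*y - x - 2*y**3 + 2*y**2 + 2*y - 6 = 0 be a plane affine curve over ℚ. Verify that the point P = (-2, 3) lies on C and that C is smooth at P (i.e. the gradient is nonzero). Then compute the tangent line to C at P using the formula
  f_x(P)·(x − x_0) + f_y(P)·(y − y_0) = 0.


Tangent line at P: -18*x - 18*y + 18 = 0.

Step 1: f(-2, 3) = 0, so P lies on C.
Step 2: partial derivatives
  f_x(x, y) = -3*x**2 - 2*x*y - 2*x - 2*y**2 - y - 1, f_y(x, y) = -x**2 - 4*x*y - x - 6*y**2 + 4*y + 2.
  f_x(P) = -18, f_y(P) = -18 (gradient nonzero, so P is smooth).
Step 3: tangent line at P: -18·(x − -2) + -18·(y − 3) = 0.
Expanding: -18*x - 18*y + 18 = 0.


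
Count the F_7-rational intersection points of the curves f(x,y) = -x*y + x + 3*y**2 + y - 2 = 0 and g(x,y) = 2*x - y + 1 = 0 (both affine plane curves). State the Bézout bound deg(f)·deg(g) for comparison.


Common zeros: {(2, 5), (5, 4)}; count = 2; Bézout bound = 2.

deg(f) = 2, deg(g) = 1, so Bézout bound = 2.
Scan x ∈ F_7. For each x, list the y ∈ F_7 with f(x, y) ≡ 0 and those with g(x, y) ≡ 0 (mod 7); the common zeros in that column are the intersection.
  x = 0: f ≡ 0 at y ∈ {3, 6}; g ≡ 0 at y ∈ {1}; common: ∅.
  x = 1: f ≡ 0 at y ∈ ∅; g ≡ 0 at y ∈ {3}; common: ∅.
  x = 2: f ≡ 0 at y ∈ {0, 5}; g ≡ 0 at y ∈ {5}; common: {5}.
  x = 3: f ≡ 0 at y ∈ ∅; g ≡ 0 at y ∈ {0}; common: ∅.
  x = 4: f ≡ 0 at y ∈ ∅; g ≡ 0 at y ∈ {2}; common: ∅.
  x = 5: f ≡ 0 at y ∈ {2, 4}; g ≡ 0 at y ∈ {4}; common: {4}.
  x = 6: f ≡ 0 at y ∈ ∅; g ≡ 0 at y ∈ {6}; common: ∅.
Collecting: common zeros = {(2, 5), (5, 4)}, so the count is 2.
Comparison with the Bézout bound: 2 ≤ 2 = deg(f)·deg(g), as expected for curves with no common component (the bound is attained).


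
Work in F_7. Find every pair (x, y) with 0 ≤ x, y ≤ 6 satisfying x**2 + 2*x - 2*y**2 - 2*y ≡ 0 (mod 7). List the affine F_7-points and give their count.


Affine F_7-points: {(0, 0), (0, 6), (1, 3), (4, 3), (5, 0), (5, 6)}; count = 6.

For each of the 49 pairs (x, y) ∈ F_7², evaluate f(x, y) mod 7. Record the zeros.
  x = 0: [0↦0, 1↦3, 2↦2, 3↦4, 4↦2, 5↦3, 6↦0]  zeros at y ∈ {0, 6}
  x = 1: [0↦3, 1↦6, 2↦5, 3↦0, 4↦5, 5↦6, 6↦3]  zeros at y ∈ {3}
  x = 2: [0↦1, 1↦4, 2↦3, 3↦5, 4↦3, 5↦4, 6↦1]  zeros at y ∈ ∅
  x = 3: [0↦1, 1↦4, 2↦3, 3↦5, 4↦3, 5↦4, 6↦1]  zeros at y ∈ ∅
  x = 4: [0↦3, 1↦6, 2↦5, 3↦0, 4↦5, 5↦6, 6↦3]  zeros at y ∈ {3}
  x = 5: [0↦0, 1↦3, 2↦2, 3↦4, 4↦2, 5↦3, 6↦0]  zeros at y ∈ {0, 6}
  x = 6: [0↦6, 1↦2, 2↦1, 3↦3, 4↦1, 5↦2, 6↦6]  zeros at y ∈ ∅
Collecting zeros: affine points = {(0, 0), (0, 6), (1, 3), (4, 3), (5, 0), (5, 6)}.
Total count |C(F_7)_aff| = 6.


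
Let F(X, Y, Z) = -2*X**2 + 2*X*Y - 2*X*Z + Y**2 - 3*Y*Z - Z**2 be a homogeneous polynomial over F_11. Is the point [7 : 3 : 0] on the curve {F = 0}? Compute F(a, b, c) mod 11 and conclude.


F(7,3,0) ≡ 8 (mod 11); P is NOT on the curve.

Evaluate F(7, 3, 0) term-by-term (mod 11).
  -2*X**2 ↦ -2·49·1·1 = -98
  2*X*Y ↦ 2·7·3·1 = 42
  -2*X*Z ↦ -2·7·1·0 = 0
  Y**2 ↦ 1·1·9·1 = 9
  -3*Y*Z ↦ -3·1·3·0 = 0
  -Z**2 ↦ -1·1·1·0 = 0
Sum: F(7, 3, 0) = (-98) + (42) + (0) + (9) + (0) + (0) = -47.
Reducing mod 11: -47 ≡ 8 (mod 11).
Since F(a, b, c) ≡ 8 ≠ 0 (mod 11), P does NOT lie on the curve.


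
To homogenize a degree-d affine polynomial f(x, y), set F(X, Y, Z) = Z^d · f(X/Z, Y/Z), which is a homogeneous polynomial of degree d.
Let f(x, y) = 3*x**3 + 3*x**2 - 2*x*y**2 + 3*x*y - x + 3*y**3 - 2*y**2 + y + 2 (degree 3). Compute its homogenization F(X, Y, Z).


F(X, Y, Z) = 3*X**3 + 3*X**2*Z - 2*X*Y**2 + 3*X*Y*Z - X*Z**2 + 3*Y**3 - 2*Y**2*Z + Y*Z**2 + 2*Z**3

deg(f) = 3.
Substitute x = X/Z, y = Y/Z into f, then multiply by Z^3.
  monomial 3·x^3·y^0 ↦ 3·X^3·Y^0·Z^0.
  monomial 3·x^2·y^0 ↦ 3·X^2·Y^0·Z^1.
  monomial -2·x^1·y^2 ↦ -2·X^1·Y^2·Z^0.
  monomial 3·x^1·y^1 ↦ 3·X^1·Y^1·Z^1.
  monomial -1·x^1·y^0 ↦ -1·X^1·Y^0·Z^2.
  monomial 3·x^0·y^3 ↦ 3·X^0·Y^3·Z^0.
  monomial -2·x^0·y^2 ↦ -2·X^0·Y^2·Z^1.
  monomial 1·x^0·y^1 ↦ 1·X^0·Y^1·Z^2.
  monomial 2·x^0·y^0 ↦ 2·X^0·Y^0·Z^3.
Collecting: F(X, Y, Z) = 3*X**3 + 3*X**2*Z - 2*X*Y**2 + 3*X*Y*Z - X*Z**2 + 3*Y**3 - 2*Y**2*Z + Y*Z**2 + 2*Z**3.


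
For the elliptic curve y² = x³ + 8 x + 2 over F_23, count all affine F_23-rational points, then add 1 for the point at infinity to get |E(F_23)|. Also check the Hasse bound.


Affine points = {(0, 5), (0, 18), (2, 7), (2, 16), (4, 11), (4, 12), (5, 11), (5, 12), (6, 6), (6, 17), (8, 7), (8, 16), (10, 1), (10, 22), (11, 8), (11, 15), (12, 3), (12, 20), (13, 7), (13, 16), (14, 11), (14, 12), (15, 1), (15, 22), (21, 1), (21, 22), (22, 4), (22, 19)}; affine count = 28; |E(F_23)| = 29.

Discriminant check: Δ ∝ 4a³ + 27b² = 4·8³ + 27·2² = 4·512 + 27·4 ≡ 17 (mod 23). Nonzero ⇒ E is nonsingular.
For each x ∈ F_23, compute rhs = x³ + 8·x + 2 mod 23, then count y ∈ F_23 with y² ≡ rhs.
  x = 0: rhs = 2, matching y values: 5, 18 (2 points).
  x = 1: rhs = 11, matching y values: none (0 points).
  x = 2: rhs = 3, matching y values: 7, 16 (2 points).
  x = 3: rhs = 7, matching y values: none (0 points).
  x = 4: rhs = 6, matching y values: 11, 12 (2 points).
  x = 5: rhs = 6, matching y values: 11, 12 (2 points).
  x = 6: rhs = 13, matching y values: 6, 17 (2 points).
  x = 7: rhs = 10, matching y values: none (0 points).
  x = 8: rhs = 3, matching y values: 7, 16 (2 points).
  x = 9: rhs = 21, matching y values: none (0 points).
  x = 10: rhs = 1, matching y values: 1, 22 (2 points).
  x = 11: rhs = 18, matching y values: 8, 15 (2 points).
  x = 12: rhs = 9, matching y values: 3, 20 (2 points).
  x = 13: rhs = 3, matching y values: 7, 16 (2 points).
  x = 14: rhs = 6, matching y values: 11, 12 (2 points).
  x = 15: rhs = 1, matching y values: 1, 22 (2 points).
  x = 16: rhs = 17, matching y values: none (0 points).
  x = 17: rhs = 14, matching y values: none (0 points).
  x = 18: rhs = 21, matching y values: none (0 points).
  x = 19: rhs = 21, matching y values: none (0 points).
  x = 20: rhs = 20, matching y values: none (0 points).
  x = 21: rhs = 1, matching y values: 1, 22 (2 points).
  x = 22: rhs = 16, matching y values: 4, 19 (2 points).
Total affine count: 28.
Full point count |E(F_23)| = 28 + 1 = 29.
Hasse bound: |29 − (23+1)| = |5| = 5 ≤ 2√23 ≈ 9.5917 ✓.


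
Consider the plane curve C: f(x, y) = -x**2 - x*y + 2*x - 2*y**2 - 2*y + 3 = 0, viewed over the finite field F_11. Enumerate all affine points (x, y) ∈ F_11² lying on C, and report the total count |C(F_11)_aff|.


Affine F_11-points: {(3, 0), (3, 3), (7, 3), (7, 9), (8, 8), (8, 9), (9, 5), (9, 6), (10, 0), (10, 5)}; count = 10.

For each of the 121 pairs (x, y) ∈ F_11², evaluate f(x, y) mod 11. Record the zeros.
  x = 0: [0↦3, 1↦10, 2↦2, 3↦1, 4↦7, 5↦9, 6↦7, 7↦1, 8↦2, 9↦10, 10↦3]  zeros at y ∈ ∅
  x = 1: [0↦4, 1↦10, 2↦1, 3↦10, 4↦4, 5↦5, 6↦2, 7↦6, 8↦6, 9↦2, 10↦5]  zeros at y ∈ ∅
  x = 2: [0↦3, 1↦8, 2↦9, 3↦6, 4↦10, 5↦10, 6↦6, 7↦9, 8↦8, 9↦3, 10↦5]  zeros at y ∈ ∅
  x = 3: [0↦0, 1↦4, 2↦4, 3↦0, 4↦3, 5↦2, 6↦8, 7↦10, 8↦8, 9↦2, 10↦3]  zeros at y ∈ {0, 3}
  x = 4: [0↦6, 1↦9, 2↦8, 3↦3, 4↦5, 5↦3, 6↦8, 7↦9, 8↦6, 9↦10, 10↦10]  zeros at y ∈ ∅
  x = 5: [0↦10, 1↦1, 2↦10, 3↦4, 4↦5, 5↦2, 6↦6, 7↦6, 8↦2, 9↦5, 10↦4]  zeros at y ∈ ∅
  x = 6: [0↦1, 1↦2, 2↦10, 3↦3, 4↦3, 5↦10, 6↦2, 7↦1, 8↦7, 9↦9, 10↦7]  zeros at y ∈ ∅
  x = 7: [0↦1, 1↦1, 2↦8, 3↦0, 4↦10, 5↦5, 6↦7, 7↦5, 8↦10, 9↦0, 10↦8]  zeros at y ∈ {3, 9}
  x = 8: [0↦10, 1↦9, 2↦4, 3↦6, 4↦4, 5↦9, 6↦10, 7↦7, 8↦0, 9↦0, 10↦7]  zeros at y ∈ {8, 9}
  x = 9: [0↦6, 1↦4, 2↦9, 3↦10, 4↦7, 5↦0, 6↦0, 7↦7, 8↦10, 9↦9, 10↦4]  zeros at y ∈ {5, 6}
  x = 10: [0↦0, 1↦8, 2↦1, 3↦1, 4↦8, 5↦0, 6↦10, 7↦5, 8↦7, 9↦5, 10↦10]  zeros at y ∈ {0, 5}
Collecting zeros: affine points = {(3, 0), (3, 3), (7, 3), (7, 9), (8, 8), (8, 9), (9, 5), (9, 6), (10, 0), (10, 5)}.
Total count |C(F_11)_aff| = 10.


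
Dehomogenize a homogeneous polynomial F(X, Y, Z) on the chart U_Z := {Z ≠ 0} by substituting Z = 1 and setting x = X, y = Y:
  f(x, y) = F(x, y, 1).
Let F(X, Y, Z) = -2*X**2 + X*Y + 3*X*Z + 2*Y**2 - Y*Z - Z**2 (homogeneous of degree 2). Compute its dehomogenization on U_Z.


f(x, y) = -2*x**2 + x*y + 3*x + 2*y**2 - y - 1

On U_Z we set Z = 1. Each monomial c·X^i·Y^j·Z^k in F becomes c·x^i·y^j·1^k = c·x^i·y^j.
Substituting Z = 1: F(X, Y, 1) = -2*x**2 + x*y + 3*x + 2*y**2 - y - 1.
Note: deg(f) ≤ deg(F) = 2; strict inequality happens when F is divisible by Z (lost terms).


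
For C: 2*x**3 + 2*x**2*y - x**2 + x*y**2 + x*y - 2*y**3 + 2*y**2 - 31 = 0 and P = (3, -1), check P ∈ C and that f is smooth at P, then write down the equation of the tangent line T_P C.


Tangent line at P: 36*x + 5*y - 103 = 0.

Step 1: f(3, -1) = 0, so P lies on C.
Step 2: partial derivatives
  f_x(x, y) = 6*x**2 + 4*x*y - 2*x + y**2 + y, f_y(x, y) = 2*x**2 + 2*x*y + x - 6*y**2 + 4*y.
  f_x(P) = 36, f_y(P) = 5 (gradient nonzero, so P is smooth).
Step 3: tangent line at P: 36·(x − 3) + 5·(y − -1) = 0.
Expanding: 36*x + 5*y - 103 = 0.


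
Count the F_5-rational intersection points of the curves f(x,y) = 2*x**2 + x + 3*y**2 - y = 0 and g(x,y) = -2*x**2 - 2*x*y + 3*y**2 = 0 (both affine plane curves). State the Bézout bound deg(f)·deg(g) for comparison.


Common zeros: {(0, 0)}; count = 1; Bézout bound = 4.

deg(f) = 2, deg(g) = 2, so Bézout bound = 4.
Scan x ∈ F_5. For each x, list the y ∈ F_5 with f(x, y) ≡ 0 and those with g(x, y) ≡ 0 (mod 5); the common zeros in that column are the intersection.
  x = 0: f ≡ 0 at y ∈ {0, 2}; g ≡ 0 at y ∈ {0}; common: {0}.
  x = 1: f ≡ 0 at y ∈ {1}; g ≡ 0 at y ∈ ∅; common: ∅.
  x = 2: f ≡ 0 at y ∈ {0, 2}; g ≡ 0 at y ∈ ∅; common: ∅.
  x = 3: f ≡ 0 at y ∈ {3, 4}; g ≡ 0 at y ∈ ∅; common: ∅.
  x = 4: f ≡ 0 at y ∈ {3, 4}; g ≡ 0 at y ∈ ∅; common: ∅.
Collecting: common zeros = {(0, 0)}, so the count is 1.
Comparison with the Bézout bound: 1 ≤ 4 = deg(f)·deg(g), as expected for curves with no common component (the affine F_5-count falls short of the bound because intersections may lie at infinity, over extension fields, or carry multiplicity).


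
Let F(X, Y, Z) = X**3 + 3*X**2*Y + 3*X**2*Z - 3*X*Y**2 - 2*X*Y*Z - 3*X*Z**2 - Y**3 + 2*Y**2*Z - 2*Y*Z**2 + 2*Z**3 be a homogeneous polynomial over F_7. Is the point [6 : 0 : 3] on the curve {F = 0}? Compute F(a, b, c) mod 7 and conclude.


F(6,0,3) ≡ 5 (mod 7); P is NOT on the curve.

Evaluate F(6, 0, 3) term-by-term (mod 7).
  X**3 ↦ 1·216·1·1 = 216
  3*X**2*Y ↦ 3·36·0·1 = 0
  3*X**2*Z ↦ 3·36·1·3 = 324
  -3*X*Y**2 ↦ -3·6·0·1 = 0
  -2*X*Y*Z ↦ -2·6·0·3 = 0
  -3*X*Z**2 ↦ -3·6·1·9 = -162
  -Y**3 ↦ -1·1·0·1 = 0
  2*Y**2*Z ↦ 2·1·0·3 = 0
  -2*Y*Z**2 ↦ -2·1·0·9 = 0
  2*Z**3 ↦ 2·1·1·27 = 54
Sum: F(6, 0, 3) = (216) + (0) + (324) + (0) + (0) + (-162) + (0) + (0) + (0) + (54) = 432.
Reducing mod 7: 432 ≡ 5 (mod 7).
Since F(a, b, c) ≡ 5 ≠ 0 (mod 7), P does NOT lie on the curve.


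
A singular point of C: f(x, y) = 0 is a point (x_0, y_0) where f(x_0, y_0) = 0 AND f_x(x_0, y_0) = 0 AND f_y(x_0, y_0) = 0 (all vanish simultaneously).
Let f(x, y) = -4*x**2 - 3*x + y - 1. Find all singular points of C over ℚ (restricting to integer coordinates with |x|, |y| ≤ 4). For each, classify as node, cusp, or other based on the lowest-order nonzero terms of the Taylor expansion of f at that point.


No singular points in the scanned grid; C is smooth there.

Compute partial derivatives:
  f_x = -8*x - 3.
  f_y = 1.
f_y = 1 is a nonzero constant, so f_y never vanishes: no point (x, y) can satisfy f = f_x = f_y = 0. In particular no (x, y) ∈ {−4, ..., 4}² is singular; the curve is smooth.


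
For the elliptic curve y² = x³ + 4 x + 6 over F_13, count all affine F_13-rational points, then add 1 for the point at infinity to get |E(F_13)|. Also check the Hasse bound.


Affine points = {(2, 3), (2, 10), (6, 5), (6, 8), (7, 0), (8, 2), (8, 11), (9, 2), (9, 11), (11, 4), (11, 9), (12, 1), (12, 12)}; affine count = 13; |E(F_13)| = 14.

Discriminant check: Δ ∝ 4a³ + 27b² = 4·4³ + 27·6² = 4·64 + 27·36 ≡ 6 (mod 13). Nonzero ⇒ E is nonsingular.
For each x ∈ F_13, compute rhs = x³ + 4·x + 6 mod 13, then count y ∈ F_13 with y² ≡ rhs.
  x = 0: rhs = 6, matching y values: none (0 points).
  x = 1: rhs = 11, matching y values: none (0 points).
  x = 2: rhs = 9, matching y values: 3, 10 (2 points).
  x = 3: rhs = 6, matching y values: none (0 points).
  x = 4: rhs = 8, matching y values: none (0 points).
  x = 5: rhs = 8, matching y values: none (0 points).
  x = 6: rhs = 12, matching y values: 5, 8 (2 points).
  x = 7: rhs = 0, matching y values: 0 (1 points).
  x = 8: rhs = 4, matching y values: 2, 11 (2 points).
  x = 9: rhs = 4, matching y values: 2, 11 (2 points).
  x = 10: rhs = 6, matching y values: none (0 points).
  x = 11: rhs = 3, matching y values: 4, 9 (2 points).
  x = 12: rhs = 1, matching y values: 1, 12 (2 points).
Total affine count: 13.
Full point count |E(F_13)| = 13 + 1 = 14.
Hasse bound: |14 − (13+1)| = |0| = 0 ≤ 2√13 ≈ 7.2111 ✓.


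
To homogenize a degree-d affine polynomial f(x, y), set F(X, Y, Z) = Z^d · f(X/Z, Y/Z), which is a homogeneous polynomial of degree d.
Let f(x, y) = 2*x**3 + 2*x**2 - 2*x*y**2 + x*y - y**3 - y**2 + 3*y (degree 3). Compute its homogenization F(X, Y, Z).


F(X, Y, Z) = 2*X**3 + 2*X**2*Z - 2*X*Y**2 + X*Y*Z - Y**3 - Y**2*Z + 3*Y*Z**2

deg(f) = 3.
Substitute x = X/Z, y = Y/Z into f, then multiply by Z^3.
  monomial 2·x^3·y^0 ↦ 2·X^3·Y^0·Z^0.
  monomial 2·x^2·y^0 ↦ 2·X^2·Y^0·Z^1.
  monomial -2·x^1·y^2 ↦ -2·X^1·Y^2·Z^0.
  monomial 1·x^1·y^1 ↦ 1·X^1·Y^1·Z^1.
  monomial -1·x^0·y^3 ↦ -1·X^0·Y^3·Z^0.
  monomial -1·x^0·y^2 ↦ -1·X^0·Y^2·Z^1.
  monomial 3·x^0·y^1 ↦ 3·X^0·Y^1·Z^2.
Collecting: F(X, Y, Z) = 2*X**3 + 2*X**2*Z - 2*X*Y**2 + X*Y*Z - Y**3 - Y**2*Z + 3*Y*Z**2.


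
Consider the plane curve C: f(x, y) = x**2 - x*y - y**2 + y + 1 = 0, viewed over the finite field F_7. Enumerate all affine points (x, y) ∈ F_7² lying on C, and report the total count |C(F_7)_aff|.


Affine F_7-points: {(1, 3), (1, 4), (2, 3), (3, 1), (3, 4), (4, 2), (5, 1), (5, 2)}; count = 8.

For each of the 49 pairs (x, y) ∈ F_7², evaluate f(x, y) mod 7. Record the zeros.
  x = 0: [0↦1, 1↦1, 2↦6, 3↦2, 4↦3, 5↦2, 6↦6]  zeros at y ∈ ∅
  x = 1: [0↦2, 1↦1, 2↦5, 3↦0, 4↦0, 5↦5, 6↦1]  zeros at y ∈ {3, 4}
  x = 2: [0↦5, 1↦3, 2↦6, 3↦0, 4↦6, 5↦3, 6↦5]  zeros at y ∈ {3}
  x = 3: [0↦3, 1↦0, 2↦2, 3↦2, 4↦0, 5↦3, 6↦4]  zeros at y ∈ {1, 4}
  x = 4: [0↦3, 1↦6, 2↦0, 3↦6, 4↦3, 5↦5, 6↦5]  zeros at y ∈ {2}
  x = 5: [0↦5, 1↦0, 2↦0, 3↦5, 4↦1, 5↦2, 6↦1]  zeros at y ∈ {1, 2}
  x = 6: [0↦2, 1↦3, 2↦2, 3↦6, 4↦1, 5↦1, 6↦6]  zeros at y ∈ ∅
Collecting zeros: affine points = {(1, 3), (1, 4), (2, 3), (3, 1), (3, 4), (4, 2), (5, 1), (5, 2)}.
Total count |C(F_7)_aff| = 8.


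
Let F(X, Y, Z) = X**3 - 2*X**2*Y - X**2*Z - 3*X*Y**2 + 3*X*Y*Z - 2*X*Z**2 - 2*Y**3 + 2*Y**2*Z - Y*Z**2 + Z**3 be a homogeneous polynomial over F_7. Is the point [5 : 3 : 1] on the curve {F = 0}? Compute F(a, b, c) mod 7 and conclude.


F(5,3,1) ≡ 1 (mod 7); P is NOT on the curve.

Evaluate F(5, 3, 1) term-by-term (mod 7).
  X**3 ↦ 1·125·1·1 = 125
  -2*X**2*Y ↦ -2·25·3·1 = -150
  -X**2*Z ↦ -1·25·1·1 = -25
  -3*X*Y**2 ↦ -3·5·9·1 = -135
  3*X*Y*Z ↦ 3·5·3·1 = 45
  -2*X*Z**2 ↦ -2·5·1·1 = -10
  -2*Y**3 ↦ -2·1·27·1 = -54
  2*Y**2*Z ↦ 2·1·9·1 = 18
  -Y*Z**2 ↦ -1·1·3·1 = -3
  Z**3 ↦ 1·1·1·1 = 1
Sum: F(5, 3, 1) = (125) + (-150) + (-25) + (-135) + (45) + (-10) + (-54) + (18) + (-3) + (1) = -188.
Reducing mod 7: -188 ≡ 1 (mod 7).
Since F(a, b, c) ≡ 1 ≠ 0 (mod 7), P does NOT lie on the curve.


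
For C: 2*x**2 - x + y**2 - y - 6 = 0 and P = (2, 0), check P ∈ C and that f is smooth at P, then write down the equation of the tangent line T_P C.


Tangent line at P: 7*x - y - 14 = 0.

Step 1: f(2, 0) = 0, so P lies on C.
Step 2: partial derivatives
  f_x(x, y) = 4*x - 1, f_y(x, y) = 2*y - 1.
  f_x(P) = 7, f_y(P) = -1 (gradient nonzero, so P is smooth).
Step 3: tangent line at P: 7·(x − 2) + -1·(y − 0) = 0.
Expanding: 7*x - y - 14 = 0.


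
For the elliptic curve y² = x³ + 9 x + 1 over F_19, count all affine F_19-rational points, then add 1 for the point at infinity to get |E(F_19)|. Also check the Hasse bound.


Affine points = {(0, 1), (0, 18), (1, 7), (1, 12), (3, 6), (3, 13), (4, 5), (4, 14), (5, 0), (6, 9), (6, 10), (11, 5), (11, 14), (13, 4), (13, 15), (16, 2), (16, 17)}; affine count = 17; |E(F_19)| = 18.

Discriminant check: Δ ∝ 4a³ + 27b² = 4·9³ + 27·1² = 4·729 + 27·1 ≡ 17 (mod 19). Nonzero ⇒ E is nonsingular.
For each x ∈ F_19, compute rhs = x³ + 9·x + 1 mod 19, then count y ∈ F_19 with y² ≡ rhs.
  x = 0: rhs = 1, matching y values: 1, 18 (2 points).
  x = 1: rhs = 11, matching y values: 7, 12 (2 points).
  x = 2: rhs = 8, matching y values: none (0 points).
  x = 3: rhs = 17, matching y values: 6, 13 (2 points).
  x = 4: rhs = 6, matching y values: 5, 14 (2 points).
  x = 5: rhs = 0, matching y values: 0 (1 points).
  x = 6: rhs = 5, matching y values: 9, 10 (2 points).
  x = 7: rhs = 8, matching y values: none (0 points).
  x = 8: rhs = 15, matching y values: none (0 points).
  x = 9: rhs = 13, matching y values: none (0 points).
  x = 10: rhs = 8, matching y values: none (0 points).
  x = 11: rhs = 6, matching y values: 5, 14 (2 points).
  x = 12: rhs = 13, matching y values: none (0 points).
  x = 13: rhs = 16, matching y values: 4, 15 (2 points).
  x = 14: rhs = 2, matching y values: none (0 points).
  x = 15: rhs = 15, matching y values: none (0 points).
  x = 16: rhs = 4, matching y values: 2, 17 (2 points).
  x = 17: rhs = 13, matching y values: none (0 points).
  x = 18: rhs = 10, matching y values: none (0 points).
Total affine count: 17.
Full point count |E(F_19)| = 17 + 1 = 18.
Hasse bound: |18 − (19+1)| = |-2| = 2 ≤ 2√19 ≈ 8.7178 ✓.
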